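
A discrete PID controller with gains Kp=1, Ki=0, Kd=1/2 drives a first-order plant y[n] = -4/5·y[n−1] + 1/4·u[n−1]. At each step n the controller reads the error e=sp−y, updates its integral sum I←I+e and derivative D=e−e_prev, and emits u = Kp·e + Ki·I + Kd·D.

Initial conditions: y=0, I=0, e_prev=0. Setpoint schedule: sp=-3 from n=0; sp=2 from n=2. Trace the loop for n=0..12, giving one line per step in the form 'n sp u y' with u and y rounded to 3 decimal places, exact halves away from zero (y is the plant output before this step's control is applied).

(exact arithmetic carried between steps; '≈' marks a value shown rounded to 6 d.p. or computed from one; I and e_prev carry over from the previous line; the table rounds u and y to 3 d.p., halves away from zero)
n=0: y=0, sp=-3, e=sp−y=-3; I=-3, D=e−e_prev=-3; u=1·(-3)+0·(-3)+1/2·(-3)=-4.5; next y=-4/5·0+1/4·(-4.5)=-1.125
n=1: y=-1.125, sp=-3, e=sp−y=-1.875; I=-4.875, D=e−e_prev=1.125; u=1·(-1.875)+0·(-4.875)+1/2·1.125=-1.3125; next y=-4/5·(-1.125)+1/4·(-1.3125)=0.571875
n=2: y=0.571875, sp=2, e=sp−y=1.428125; I=-3.446875, D=e−e_prev=3.303125; u=1·1.428125+0·(-3.446875)+1/2·3.303125≈3.079688; next y=-4/5·0.571875+1/4·3.079688≈0.312422
n=3: y≈0.312422, sp=2, e=sp−y≈1.687578; I≈-1.759297, D=e−e_prev≈0.259453; u=1·1.687578+0·(-1.759297)+1/2·0.259453≈1.817305; next y=-4/5·0.312422+1/4·1.817305≈0.204389
n=4: y≈0.204389, sp=2, e=sp−y≈1.795611; I≈0.036314, D=e−e_prev≈0.108033; u=1·1.795611+0·0.036314+1/2·0.108033≈1.849628; next y=-4/5·0.204389+1/4·1.849628≈0.298896
n=5: y≈0.298896, sp=2, e=sp−y≈1.701104; I≈1.737418, D=e−e_prev≈-0.094507; u=1·1.701104+0·1.737418+1/2·(-0.094507)≈1.653850; next y=-4/5·0.298896+1/4·1.653850≈0.174346
n=6: y≈0.174346, sp=2, e=sp−y≈1.825654; I≈3.563073, D=e−e_prev≈0.124550; u=1·1.825654+0·3.563073+1/2·0.124550≈1.887929; next y=-4/5·0.174346+1/4·1.887929≈0.332506
n=7: y≈0.332506, sp=2, e=sp−y≈1.667494; I≈5.230567, D=e−e_prev≈-0.158160; u=1·1.667494+0·5.230567+1/2·(-0.158160)≈1.588414; next y=-4/5·0.332506+1/4·1.588414≈0.131099
n=8: y≈0.131099, sp=2, e=sp−y≈1.868901; I≈7.099468, D=e−e_prev≈0.201407; u=1·1.868901+0·7.099468+1/2·0.201407≈1.969604; next y=-4/5·0.131099+1/4·1.969604≈0.387522
n=9: y≈0.387522, sp=2, e=sp−y≈1.612478; I≈8.711946, D=e−e_prev≈-0.256423; u=1·1.612478+0·8.711946+1/2·(-0.256423)≈1.484267; next y=-4/5·0.387522+1/4·1.484267≈0.061049
n=10: y≈0.061049, sp=2, e=sp−y≈1.938951; I≈10.650897, D=e−e_prev≈0.326473; u=1·1.938951+0·10.650897+1/2·0.326473≈2.102187; next y=-4/5·0.061049+1/4·2.102187≈0.476708
n=11: y≈0.476708, sp=2, e=sp−y≈1.523292; I≈12.174189, D=e−e_prev≈-0.415659; u=1·1.523292+0·12.174189+1/2·(-0.415659)≈1.315463; next y=-4/5·0.476708+1/4·1.315463≈-0.052500
n=12: y≈-0.052500, sp=2, e=sp−y≈2.052500; I≈14.226690, D=e−e_prev≈0.529208; u=1·2.052500+0·14.226690+1/2·0.529208≈2.317104; next y=-4/5·(-0.052500)+1/4·2.317104≈0.621276

0 -3 -4.500 0.000
1 -3 -1.313 -1.125
2 2 3.080 0.572
3 2 1.817 0.312
4 2 1.850 0.204
5 2 1.654 0.299
6 2 1.888 0.174
7 2 1.588 0.333
8 2 1.970 0.131
9 2 1.484 0.388
10 2 2.102 0.061
11 2 1.315 0.477
12 2 2.317 -0.053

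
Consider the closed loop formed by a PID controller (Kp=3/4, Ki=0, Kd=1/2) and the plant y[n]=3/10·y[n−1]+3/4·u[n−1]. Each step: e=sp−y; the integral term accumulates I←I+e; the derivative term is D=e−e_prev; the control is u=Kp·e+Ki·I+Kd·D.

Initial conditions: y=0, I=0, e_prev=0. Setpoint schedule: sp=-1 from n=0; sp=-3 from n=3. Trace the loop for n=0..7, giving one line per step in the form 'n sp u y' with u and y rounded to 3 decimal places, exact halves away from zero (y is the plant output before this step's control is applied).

0 -1 -1.250 0.000
1 -1 0.422 -0.938
2 -1 -1.263 0.035
3 -3 -2.062 -0.936
4 -3 -0.434 -1.827
5 -3 -2.071 -0.874
6 -3 -0.417 -1.816
7 -3 -2.086 -0.858

(exact arithmetic carried between steps; '≈' marks a value shown rounded to 6 d.p. or computed from one; I and e_prev carry over from the previous line; the table rounds u and y to 3 d.p., halves away from zero)
n=0: y=0, sp=-1, e=sp−y=-1; I=-1, D=e−e_prev=-1; u=3/4·(-1)+0·(-1)+1/2·(-1)=-1.25; next y=3/10·0+3/4·(-1.25)=-0.9375
n=1: y=-0.9375, sp=-1, e=sp−y=-0.0625; I=-1.0625, D=e−e_prev=0.9375; u=3/4·(-0.0625)+0·(-1.0625)+1/2·0.9375=0.421875; next y=3/10·(-0.9375)+3/4·0.421875≈0.035156
n=2: y≈0.035156, sp=-1, e=sp−y≈-1.035156; I≈-2.097656, D=e−e_prev≈-0.972656; u=3/4·(-1.035156)+0·(-2.097656)+1/2·(-0.972656)≈-1.262695; next y=3/10·0.035156+3/4·(-1.262695)≈-0.936475
n=3: y≈-0.936475, sp=-3, e=sp−y≈-2.063525; I≈-4.161182, D=e−e_prev≈-1.028369; u=3/4·(-2.063525)+0·(-4.161182)+1/2·(-1.028369)≈-2.061829; next y=3/10·(-0.936475)+3/4·(-2.061829)≈-1.827314
n=4: y≈-1.827314, sp=-3, e=sp−y≈-1.172686; I≈-5.333868, D=e−e_prev≈0.890839; u=3/4·(-1.172686)+0·(-5.333868)+1/2·0.890839≈-0.434095; next y=3/10·(-1.827314)+3/4·(-0.434095)≈-0.873765
n=5: y≈-0.873765, sp=-3, e=sp−y≈-2.126235; I≈-7.460102, D=e−e_prev≈-0.953548; u=3/4·(-2.126235)+0·(-7.460102)+1/2·(-0.953548)≈-2.071450; next y=3/10·(-0.873765)+3/4·(-2.071450)≈-1.815717
n=6: y≈-1.815717, sp=-3, e=sp−y≈-1.184283; I≈-8.644385, D=e−e_prev≈0.941952; u=3/4·(-1.184283)+0·(-8.644385)+1/2·0.941952≈-0.417236; next y=3/10·(-1.815717)+3/4·(-0.417236)≈-0.857642
n=7: y≈-0.857642, sp=-3, e=sp−y≈-2.142358; I≈-10.786743, D=e−e_prev≈-0.958075; u=3/4·(-2.142358)+0·(-10.786743)+1/2·(-0.958075)≈-2.085806; next y=3/10·(-0.857642)+3/4·(-2.085806)≈-1.821647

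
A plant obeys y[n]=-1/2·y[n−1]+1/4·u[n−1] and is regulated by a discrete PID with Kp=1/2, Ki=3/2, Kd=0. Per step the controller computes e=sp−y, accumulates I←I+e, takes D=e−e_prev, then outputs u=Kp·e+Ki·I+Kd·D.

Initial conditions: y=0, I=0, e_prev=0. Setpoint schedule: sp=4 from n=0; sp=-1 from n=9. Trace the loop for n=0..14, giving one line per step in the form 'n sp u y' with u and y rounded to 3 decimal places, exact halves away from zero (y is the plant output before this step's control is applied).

0 4 8.000 0.000
1 4 10.000 2.000
2 4 14.000 1.500
3 4 15.250 2.750
4 4 17.750 2.438
5 4 18.531 3.219
6 4 20.094 3.023
7 4 20.582 3.512
8 4 21.559 3.390
9 -1 11.864 3.695
10 -1 9.974 1.119
11 -1 5.165 1.934
12 -1 3.984 0.324
13 -1 0.978 0.834
14 -1 0.240 -0.172

(exact arithmetic carried between steps; '≈' marks a value shown rounded to 6 d.p. or computed from one; I and e_prev carry over from the previous line; the table rounds u and y to 3 d.p., halves away from zero)
n=0: y=0, sp=4, e=sp−y=4; I=4, D=e−e_prev=4; u=1/2·4+3/2·4+0·4=8; next y=-1/2·0+1/4·8=2
n=1: y=2, sp=4, e=sp−y=2; I=6, D=e−e_prev=-2; u=1/2·2+3/2·6+0·(-2)=10; next y=-1/2·2+1/4·10=1.5
n=2: y=1.5, sp=4, e=sp−y=2.5; I=8.5, D=e−e_prev=0.5; u=1/2·2.5+3/2·8.5+0·0.5=14; next y=-1/2·1.5+1/4·14=2.75
n=3: y=2.75, sp=4, e=sp−y=1.25; I=9.75, D=e−e_prev=-1.25; u=1/2·1.25+3/2·9.75+0·(-1.25)=15.25; next y=-1/2·2.75+1/4·15.25=2.4375
n=4: y=2.4375, sp=4, e=sp−y=1.5625; I=11.3125, D=e−e_prev=0.3125; u=1/2·1.5625+3/2·11.3125+0·0.3125=17.75; next y=-1/2·2.4375+1/4·17.75=3.21875
n=5: y=3.21875, sp=4, e=sp−y=0.78125; I=12.09375, D=e−e_prev=-0.78125; u=1/2·0.78125+3/2·12.09375+0·(-0.78125)=18.53125; next y=-1/2·3.21875+1/4·18.53125≈3.023438
n=6: y≈3.023438, sp=4, e=sp−y≈0.976563; I≈13.070313, D=e−e_prev≈0.195313; u=1/2·0.976563+3/2·13.070313+0·0.195313≈20.09375; next y=-1/2·3.023438+1/4·20.09375≈3.511719
n=7: y≈3.511719, sp=4, e=sp−y≈0.488281; I≈13.558594, D=e−e_prev≈-0.488281; u=1/2·0.488281+3/2·13.558594+0·(-0.488281)≈20.582031; next y=-1/2·3.511719+1/4·20.582031≈3.389648
n=8: y≈3.389648, sp=4, e=sp−y≈0.610352; I≈14.168945, D=e−e_prev≈0.122070; u=1/2·0.610352+3/2·14.168945+0·0.122070≈21.558594; next y=-1/2·3.389648+1/4·21.558594≈3.694824
n=9: y≈3.694824, sp=-1, e=sp−y≈-4.694824; I≈9.474121, D=e−e_prev≈-5.305176; u=1/2·(-4.694824)+3/2·9.474121+0·(-5.305176)≈11.863770; next y=-1/2·3.694824+1/4·11.863770≈1.118530
n=10: y≈1.118530, sp=-1, e=sp−y≈-2.118530; I≈7.355591, D=e−e_prev≈2.576294; u=1/2·(-2.118530)+3/2·7.355591+0·2.576294≈9.974121; next y=-1/2·1.118530+1/4·9.974121≈1.934265
n=11: y≈1.934265, sp=-1, e=sp−y≈-2.934265; I≈4.421326, D=e−e_prev≈-0.815735; u=1/2·(-2.934265)+3/2·4.421326+0·(-0.815735)≈5.164856; next y=-1/2·1.934265+1/4·5.164856≈0.324081
n=12: y≈0.324081, sp=-1, e=sp−y≈-1.324081; I≈3.097244, D=e−e_prev≈1.610184; u=1/2·(-1.324081)+3/2·3.097244+0·1.610184≈3.983826; next y=-1/2·0.324081+1/4·3.983826≈0.833916
n=13: y≈0.833916, sp=-1, e=sp−y≈-1.833916; I≈1.263329, D=e−e_prev≈-0.509834; u=1/2·(-1.833916)+3/2·1.263329+0·(-0.509834)≈0.978035; next y=-1/2·0.833916+1/4·0.978035≈-0.172449
n=14: y≈-0.172449, sp=-1, e=sp−y≈-0.827551; I≈0.435778, D=e−e_prev≈1.006365; u=1/2·(-0.827551)+3/2·0.435778+0·1.006365≈0.239891; next y=-1/2·(-0.172449)+1/4·0.239891≈0.146197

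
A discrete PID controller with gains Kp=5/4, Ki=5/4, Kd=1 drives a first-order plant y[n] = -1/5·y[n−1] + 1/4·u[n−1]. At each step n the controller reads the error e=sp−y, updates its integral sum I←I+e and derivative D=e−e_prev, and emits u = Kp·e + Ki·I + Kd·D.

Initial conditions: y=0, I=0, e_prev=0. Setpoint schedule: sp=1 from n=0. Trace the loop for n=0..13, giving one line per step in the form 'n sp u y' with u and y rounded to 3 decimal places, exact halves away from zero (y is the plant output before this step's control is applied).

0 1 3.500 0.000
1 1 0.688 0.875
2 1 4.792 -0.003
3 1 0.962 1.199
4 1 6.108 0.001
5 1 0.818 1.527
6 1 7.383 -0.101
7 1 0.247 1.866
8 1 8.752 -0.311
9 1 -0.752 2.250
10 1 10.356 -0.638
11 1 -2.226 2.717
12 1 12.341 -1.100
13 1 -4.268 3.305

(exact arithmetic carried between steps; '≈' marks a value shown rounded to 6 d.p. or computed from one; I and e_prev carry over from the previous line; the table rounds u and y to 3 d.p., halves away from zero)
n=0: y=0, sp=1, e=sp−y=1; I=1, D=e−e_prev=1; u=5/4·1+5/4·1+1·1=3.5; next y=-1/5·0+1/4·3.5=0.875
n=1: y=0.875, sp=1, e=sp−y=0.125; I=1.125, D=e−e_prev=-0.875; u=5/4·0.125+5/4·1.125+1·(-0.875)=0.6875; next y=-1/5·0.875+1/4·0.6875=-0.003125
n=2: y=-0.003125, sp=1, e=sp−y=1.003125; I=2.128125, D=e−e_prev=0.878125; u=5/4·1.003125+5/4·2.128125+1·0.878125≈4.792188; next y=-1/5·(-0.003125)+1/4·4.792188≈1.198672
n=3: y≈1.198672, sp=1, e=sp−y≈-0.198672; I≈1.929453, D=e−e_prev≈-1.201797; u=5/4·(-0.198672)+5/4·1.929453+1·(-1.201797)≈0.961680; next y=-1/5·1.198672+1/4·0.961680≈0.000686
n=4: y≈0.000686, sp=1, e=sp−y≈0.999314; I≈2.928768, D=e−e_prev≈1.197986; u=5/4·0.999314+5/4·2.928768+1·1.197986≈6.108089; next y=-1/5·0.000686+1/4·6.108089≈1.526885
n=5: y≈1.526885, sp=1, e=sp−y≈-0.526885; I≈2.401882, D=e−e_prev≈-1.526200; u=5/4·(-0.526885)+5/4·2.401882+1·(-1.526200)≈0.817547; next y=-1/5·1.526885+1/4·0.817547≈-0.100990
n=6: y≈-0.100990, sp=1, e=sp−y≈1.100990; I≈3.502873, D=e−e_prev≈1.627875; u=5/4·1.100990+5/4·3.502873+1·1.627875≈7.382704; next y=-1/5·(-0.100990)+1/4·7.382704≈1.865874
n=7: y≈1.865874, sp=1, e=sp−y≈-0.865874; I≈2.636999, D=e−e_prev≈-1.966864; u=5/4·(-0.865874)+5/4·2.636999+1·(-1.966864)≈0.247041; next y=-1/5·1.865874+1/4·0.247041≈-0.311414
n=8: y≈-0.311414, sp=1, e=sp−y≈1.311414; I≈3.948413, D=e−e_prev≈2.177288; u=5/4·1.311414+5/4·3.948413+1·2.177288≈8.752073; next y=-1/5·(-0.311414)+1/4·8.752073≈2.250301
n=9: y≈2.250301, sp=1, e=sp−y≈-1.250301; I≈2.698112, D=e−e_prev≈-2.561716; u=5/4·(-1.250301)+5/4·2.698112+1·(-2.561716)≈-0.751952; next y=-1/5·2.250301+1/4·(-0.751952)≈-0.638048
n=10: y≈-0.638048, sp=1, e=sp−y≈1.638048; I≈4.336160, D=e−e_prev≈2.888349; u=5/4·1.638048+5/4·4.336160+1·2.888349≈10.356110; next y=-1/5·(-0.638048)+1/4·10.356110≈2.716637
n=11: y≈2.716637, sp=1, e=sp−y≈-1.716637; I≈2.619523, D=e−e_prev≈-3.354685; u=5/4·(-1.716637)+5/4·2.619523+1·(-3.354685)≈-2.226078; next y=-1/5·2.716637+1/4·(-2.226078)≈-1.099847
n=12: y≈-1.099847, sp=1, e=sp−y≈2.099847; I≈4.719370, D=e−e_prev≈3.816484; u=5/4·2.099847+5/4·4.719370+1·3.816484≈12.340505; next y=-1/5·(-1.099847)+1/4·12.340505≈3.305096
n=13: y≈3.305096, sp=1, e=sp−y≈-2.305096; I≈2.414274, D=e−e_prev≈-4.404943; u=5/4·(-2.305096)+5/4·2.414274+1·(-4.404943)≈-4.268469; next y=-1/5·3.305096+1/4·(-4.268469)≈-1.728136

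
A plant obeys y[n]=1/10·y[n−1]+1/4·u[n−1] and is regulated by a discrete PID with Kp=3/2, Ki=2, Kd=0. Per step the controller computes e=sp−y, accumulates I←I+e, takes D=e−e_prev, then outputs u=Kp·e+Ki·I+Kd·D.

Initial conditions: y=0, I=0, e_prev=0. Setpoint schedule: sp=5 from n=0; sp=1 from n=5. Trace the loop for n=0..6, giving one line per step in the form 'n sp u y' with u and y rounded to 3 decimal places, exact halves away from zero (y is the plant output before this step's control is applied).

0 5 17.500 0.000
1 5 12.188 4.375
2 5 16.555 3.484
3 5 16.076 4.487
4 5 17.170 4.468
5 1 3.284 4.739
6 1 7.861 1.295

(exact arithmetic carried between steps; '≈' marks a value shown rounded to 6 d.p. or computed from one; I and e_prev carry over from the previous line; the table rounds u and y to 3 d.p., halves away from zero)
n=0: y=0, sp=5, e=sp−y=5; I=5, D=e−e_prev=5; u=3/2·5+2·5+0·5=17.5; next y=1/10·0+1/4·17.5=4.375
n=1: y=4.375, sp=5, e=sp−y=0.625; I=5.625, D=e−e_prev=-4.375; u=3/2·0.625+2·5.625+0·(-4.375)=12.1875; next y=1/10·4.375+1/4·12.1875=3.484375
n=2: y=3.484375, sp=5, e=sp−y=1.515625; I=7.140625, D=e−e_prev=0.890625; u=3/2·1.515625+2·7.140625+0·0.890625≈16.554688; next y=1/10·3.484375+1/4·16.554688≈4.487109
n=3: y≈4.487109, sp=5, e=sp−y≈0.512891; I≈7.653516, D=e−e_prev≈-1.002734; u=3/2·0.512891+2·7.653516+0·(-1.002734)≈16.076367; next y=1/10·4.487109+1/4·16.076367≈4.467803
n=4: y≈4.467803, sp=5, e=sp−y≈0.532197; I≈8.185713, D=e−e_prev≈0.019307; u=3/2·0.532197+2·8.185713+0·0.019307≈17.169722; next y=1/10·4.467803+1/4·17.169722≈4.739211
n=5: y≈4.739211, sp=1, e=sp−y≈-3.739211; I≈4.446502, D=e−e_prev≈-4.271408; u=3/2·(-3.739211)+2·4.446502+0·(-4.271408)≈3.284188; next y=1/10·4.739211+1/4·3.284188≈1.294968
n=6: y≈1.294968, sp=1, e=sp−y≈-0.294968; I≈4.151534, D=e−e_prev≈3.444243; u=3/2·(-0.294968)+2·4.151534+0·3.444243≈7.860616; next y=1/10·1.294968+1/4·7.860616≈2.094651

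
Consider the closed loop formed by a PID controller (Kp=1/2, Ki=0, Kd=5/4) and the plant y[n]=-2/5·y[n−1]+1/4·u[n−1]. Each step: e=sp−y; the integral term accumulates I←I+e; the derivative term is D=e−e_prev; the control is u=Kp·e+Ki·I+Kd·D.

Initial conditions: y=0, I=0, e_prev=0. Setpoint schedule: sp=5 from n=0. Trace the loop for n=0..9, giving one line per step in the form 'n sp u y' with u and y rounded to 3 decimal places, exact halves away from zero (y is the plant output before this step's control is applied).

0 5 8.750 0.000
1 5 -1.328 2.188
2 5 7.347 -1.207
3 5 -3.068 2.319
4 5 8.365 -1.695
5 5 -4.465 2.769
6 5 9.853 -2.224
7 5 -6.147 3.353
8 5 11.727 -2.878
9 5 -8.243 4.083

(exact arithmetic carried between steps; '≈' marks a value shown rounded to 6 d.p. or computed from one; I and e_prev carry over from the previous line; the table rounds u and y to 3 d.p., halves away from zero)
n=0: y=0, sp=5, e=sp−y=5; I=5, D=e−e_prev=5; u=1/2·5+0·5+5/4·5=8.75; next y=-2/5·0+1/4·8.75=2.1875
n=1: y=2.1875, sp=5, e=sp−y=2.8125; I=7.8125, D=e−e_prev=-2.1875; u=1/2·2.8125+0·7.8125+5/4·(-2.1875)=-1.328125; next y=-2/5·2.1875+1/4·(-1.328125)≈-1.207031
n=2: y≈-1.207031, sp=5, e=sp−y≈6.207031; I≈14.019531, D=e−e_prev≈3.394531; u=1/2·6.207031+0·14.019531+5/4·3.394531≈7.346680; next y=-2/5·(-1.207031)+1/4·7.346680≈2.319482
n=3: y≈2.319482, sp=5, e=sp−y≈2.680518; I≈16.700049, D=e−e_prev≈-3.526514; u=1/2·2.680518+0·16.700049+5/4·(-3.526514)≈-3.067883; next y=-2/5·2.319482+1/4·(-3.067883)≈-1.694764
n=4: y≈-1.694764, sp=5, e=sp−y≈6.694764; I≈23.394813, D=e−e_prev≈4.014246; u=1/2·6.694764+0·23.394813+5/4·4.014246≈8.365190; next y=-2/5·(-1.694764)+1/4·8.365190≈2.769203
n=5: y≈2.769203, sp=5, e=sp−y≈2.230797; I≈25.625610, D=e−e_prev≈-4.463967; u=1/2·2.230797+0·25.625610+5/4·(-4.463967)≈-4.464560; next y=-2/5·2.769203+1/4·(-4.464560)≈-2.223821
n=6: y≈-2.223821, sp=5, e=sp−y≈7.223821; I≈32.849431, D=e−e_prev≈4.993024; u=1/2·7.223821+0·32.849431+5/4·4.993024≈9.853191; next y=-2/5·(-2.223821)+1/4·9.853191≈3.352826
n=7: y≈3.352826, sp=5, e=sp−y≈1.647174; I≈34.496605, D=e−e_prev≈-5.576647; u=1/2·1.647174+0·34.496605+5/4·(-5.576647)≈-6.147222; next y=-2/5·3.352826+1/4·(-6.147222)≈-2.877936
n=8: y≈-2.877936, sp=5, e=sp−y≈7.877936; I≈42.374541, D=e−e_prev≈6.230762; u=1/2·7.877936+0·42.374541+5/4·6.230762≈11.727421; next y=-2/5·(-2.877936)+1/4·11.727421≈4.083030
n=9: y≈4.083030, sp=5, e=sp−y≈0.916970; I≈43.291511, D=e−e_prev≈-6.960966; u=1/2·0.916970+0·43.291511+5/4·(-6.960966)≈-8.242722; next y=-2/5·4.083030+1/4·(-8.242722)≈-3.693892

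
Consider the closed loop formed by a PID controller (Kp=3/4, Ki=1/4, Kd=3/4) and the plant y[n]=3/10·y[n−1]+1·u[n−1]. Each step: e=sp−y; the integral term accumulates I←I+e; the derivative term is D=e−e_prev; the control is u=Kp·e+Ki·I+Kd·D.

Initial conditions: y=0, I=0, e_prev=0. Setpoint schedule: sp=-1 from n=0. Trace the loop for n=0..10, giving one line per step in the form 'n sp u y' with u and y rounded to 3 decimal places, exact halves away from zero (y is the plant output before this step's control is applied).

0 -1 -1.750 0.000
1 -1 1.813 -1.750
2 -1 -4.628 1.288
3 -1 6.755 -4.242
4 -1 -13.599 5.482
5 -1 22.587 -11.954
6 -1 -41.923 19.001
7 -1 72.934 -36.222
8 -1 -131.684 62.067
9 -1 232.745 -113.064
10 -1 -416.395 198.826

(exact arithmetic carried between steps; '≈' marks a value shown rounded to 6 d.p. or computed from one; I and e_prev carry over from the previous line; the table rounds u and y to 3 d.p., halves away from zero)
n=0: y=0, sp=-1, e=sp−y=-1; I=-1, D=e−e_prev=-1; u=3/4·(-1)+1/4·(-1)+3/4·(-1)=-1.75; next y=3/10·0+1·(-1.75)=-1.75
n=1: y=-1.75, sp=-1, e=sp−y=0.75; I=-0.25, D=e−e_prev=1.75; u=3/4·0.75+1/4·(-0.25)+3/4·1.75=1.8125; next y=3/10·(-1.75)+1·1.8125=1.2875
n=2: y=1.2875, sp=-1, e=sp−y=-2.2875; I=-2.5375, D=e−e_prev=-3.0375; u=3/4·(-2.2875)+1/4·(-2.5375)+3/4·(-3.0375)=-4.628125; next y=3/10·1.2875+1·(-4.628125)=-4.241875
n=3: y=-4.241875, sp=-1, e=sp−y=3.241875; I=0.704375, D=e−e_prev=5.529375; u=3/4·3.241875+1/4·0.704375+3/4·5.529375≈6.754531; next y=3/10·(-4.241875)+1·6.754531≈5.481969
n=4: y≈5.481969, sp=-1, e=sp−y≈-6.481969; I≈-5.777594, D=e−e_prev≈-9.723844; u=3/4·(-6.481969)+1/4·(-5.777594)+3/4·(-9.723844)≈-13.598758; next y=3/10·5.481969+1·(-13.598758)≈-11.954167
n=5: y≈-11.954167, sp=-1, e=sp−y≈10.954167; I≈5.176573, D=e−e_prev≈17.436136; u=3/4·10.954167+1/4·5.176573+3/4·17.436136≈22.586871; next y=3/10·(-11.954167)+1·22.586871≈19.000621
n=6: y≈19.000621, sp=-1, e=sp−y≈-20.000621; I≈-14.824047, D=e−e_prev≈-30.954788; u=3/4·(-20.000621)+1/4·(-14.824047)+3/4·(-30.954788)≈-41.922568; next y=3/10·19.000621+1·(-41.922568)≈-36.222382
n=7: y≈-36.222382, sp=-1, e=sp−y≈35.222382; I≈20.398335, D=e−e_prev≈55.223002; u=3/4·35.222382+1/4·20.398335+3/4·55.223002≈72.933622; next y=3/10·(-36.222382)+1·72.933622≈62.066907
n=8: y≈62.066907, sp=-1, e=sp−y≈-63.066907; I≈-42.668573, D=e−e_prev≈-98.289289; u=3/4·(-63.066907)+1/4·(-42.668573)+3/4·(-98.289289)≈-131.684290; next y=3/10·62.066907+1·(-131.684290)≈-113.064218
n=9: y≈-113.064218, sp=-1, e=sp−y≈112.064218; I≈69.395646, D=e−e_prev≈175.131126; u=3/4·112.064218+1/4·69.395646+3/4·175.131126≈232.745419; next y=3/10·(-113.064218)+1·232.745419≈198.826154
n=10: y≈198.826154, sp=-1, e=sp−y≈-199.826154; I≈-130.430508, D=e−e_prev≈-311.890372; u=3/4·(-199.826154)+1/4·(-130.430508)+3/4·(-311.890372)≈-416.395021; next y=3/10·198.826154+1·(-416.395021)≈-356.747175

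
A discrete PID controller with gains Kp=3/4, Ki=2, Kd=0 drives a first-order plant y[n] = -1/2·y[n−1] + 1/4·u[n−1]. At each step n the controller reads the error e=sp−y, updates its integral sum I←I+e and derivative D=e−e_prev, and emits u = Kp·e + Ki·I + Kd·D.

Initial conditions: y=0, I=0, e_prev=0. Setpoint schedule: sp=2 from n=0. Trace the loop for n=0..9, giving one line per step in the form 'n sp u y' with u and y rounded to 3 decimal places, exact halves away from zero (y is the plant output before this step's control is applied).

(exact arithmetic carried between steps; '≈' marks a value shown rounded to 6 d.p. or computed from one; I and e_prev carry over from the previous line; the table rounds u and y to 3 d.p., halves away from zero)
n=0: y=0, sp=2, e=sp−y=2; I=2, D=e−e_prev=2; u=3/4·2+2·2+0·2=5.5; next y=-1/2·0+1/4·5.5=1.375
n=1: y=1.375, sp=2, e=sp−y=0.625; I=2.625, D=e−e_prev=-1.375; u=3/4·0.625+2·2.625+0·(-1.375)=5.71875; next y=-1/2·1.375+1/4·5.71875≈0.742188
n=2: y≈0.742188, sp=2, e=sp−y≈1.257813; I≈3.882813, D=e−e_prev≈0.632813; u=3/4·1.257813+2·3.882813+0·0.632813≈8.708984; next y=-1/2·0.742188+1/4·8.708984≈1.806152
n=3: y≈1.806152, sp=2, e=sp−y≈0.193848; I≈4.076660, D=e−e_prev≈-1.063965; u=3/4·0.193848+2·4.076660+0·(-1.063965)≈8.298706; next y=-1/2·1.806152+1/4·8.298706≈1.171600
n=4: y≈1.171600, sp=2, e=sp−y≈0.828400; I≈4.905060, D=e−e_prev≈0.634552; u=3/4·0.828400+2·4.905060+0·0.634552≈10.431419; next y=-1/2·1.171600+1/4·10.431419≈2.022055
n=5: y≈2.022055, sp=2, e=sp−y≈-0.022055; I≈4.883005, D=e−e_prev≈-0.850454; u=3/4·(-0.022055)+2·4.883005+0·(-0.850454)≈9.749469; next y=-1/2·2.022055+1/4·9.749469≈1.426340
n=6: y≈1.426340, sp=2, e=sp−y≈0.573660; I≈5.456665, D=e−e_prev≈0.595715; u=3/4·0.573660+2·5.456665+0·0.595715≈11.343575; next y=-1/2·1.426340+1/4·11.343575≈2.122724
n=7: y≈2.122724, sp=2, e=sp−y≈-0.122724; I≈5.333941, D=e−e_prev≈-0.696384; u=3/4·(-0.122724)+2·5.333941+0·(-0.696384)≈10.575840; next y=-1/2·2.122724+1/4·10.575840≈1.582598
n=8: y≈1.582598, sp=2, e=sp−y≈0.417402; I≈5.751343, D=e−e_prev≈0.540126; u=3/4·0.417402+2·5.751343+0·0.540126≈11.815738; next y=-1/2·1.582598+1/4·11.815738≈2.162636
n=9: y≈2.162636, sp=2, e=sp−y≈-0.162636; I≈5.588708, D=e−e_prev≈-0.580037; u=3/4·(-0.162636)+2·5.588708+0·(-0.580037)≈11.055439; next y=-1/2·2.162636+1/4·11.055439≈1.682542

0 2 5.500 0.000
1 2 5.719 1.375
2 2 8.709 0.742
3 2 8.299 1.806
4 2 10.431 1.172
5 2 9.749 2.022
6 2 11.344 1.426
7 2 10.576 2.123
8 2 11.816 1.583
9 2 11.055 2.163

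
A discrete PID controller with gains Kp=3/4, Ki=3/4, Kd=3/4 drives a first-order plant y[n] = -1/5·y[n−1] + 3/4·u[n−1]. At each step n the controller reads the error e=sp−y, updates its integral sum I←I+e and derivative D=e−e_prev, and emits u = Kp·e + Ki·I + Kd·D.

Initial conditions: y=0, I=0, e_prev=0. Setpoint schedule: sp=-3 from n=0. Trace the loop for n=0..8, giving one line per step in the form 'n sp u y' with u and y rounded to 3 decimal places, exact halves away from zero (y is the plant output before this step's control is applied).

0 -3 -6.750 0.000
1 -3 4.641 -5.063
2 -3 -19.109 4.493
3 -3 26.815 -15.230
4 -3 -65.178 23.158
5 -3 116.508 -53.515
6 -3 -244.208 98.084
7 -3 470.606 -202.772
8 -3 -946.840 393.509

(exact arithmetic carried between steps; '≈' marks a value shown rounded to 6 d.p. or computed from one; I and e_prev carry over from the previous line; the table rounds u and y to 3 d.p., halves away from zero)
n=0: y=0, sp=-3, e=sp−y=-3; I=-3, D=e−e_prev=-3; u=3/4·(-3)+3/4·(-3)+3/4·(-3)=-6.75; next y=-1/5·0+3/4·(-6.75)=-5.0625
n=1: y=-5.0625, sp=-3, e=sp−y=2.0625; I=-0.9375, D=e−e_prev=5.0625; u=3/4·2.0625+3/4·(-0.9375)+3/4·5.0625=4.640625; next y=-1/5·(-5.0625)+3/4·4.640625≈4.492969
n=2: y≈4.492969, sp=-3, e=sp−y≈-7.492969; I≈-8.430469, D=e−e_prev≈-9.555469; u=3/4·(-7.492969)+3/4·(-8.430469)+3/4·(-9.555469)≈-19.109180; next y=-1/5·4.492969+3/4·(-19.109180)≈-15.230479
n=3: y≈-15.230479, sp=-3, e=sp−y≈12.230479; I≈3.800010, D=e−e_prev≈19.723447; u=3/4·12.230479+3/4·3.800010+3/4·19.723447≈26.815452; next y=-1/5·(-15.230479)+3/4·26.815452≈23.157684
n=4: y≈23.157684, sp=-3, e=sp−y≈-26.157684; I≈-22.357675, D=e−e_prev≈-38.388163; u=3/4·(-26.157684)+3/4·(-22.357675)+3/4·(-38.388163)≈-65.177642; next y=-1/5·23.157684+3/4·(-65.177642)≈-53.514768
n=5: y≈-53.514768, sp=-3, e=sp−y≈50.514768; I≈28.157093, D=e−e_prev≈76.672453; u=3/4·50.514768+3/4·28.157093+3/4·76.672453≈116.508235; next y=-1/5·(-53.514768)+3/4·116.508235≈98.084130
n=6: y≈98.084130, sp=-3, e=sp−y≈-101.084130; I≈-72.927037, D=e−e_prev≈-151.598898; u=3/4·(-101.084130)+3/4·(-72.927037)+3/4·(-151.598898)≈-244.207549; next y=-1/5·98.084130+3/4·(-244.207549)≈-202.772488
n=7: y≈-202.772488, sp=-3, e=sp−y≈199.772488; I≈126.845451, D=e−e_prev≈300.856618; u=3/4·199.772488+3/4·126.845451+3/4·300.856618≈470.605918; next y=-1/5·(-202.772488)+3/4·470.605918≈393.508936
n=8: y≈393.508936, sp=-3, e=sp−y≈-396.508936; I≈-269.663485, D=e−e_prev≈-596.281424; u=3/4·(-396.508936)+3/4·(-269.663485)+3/4·(-596.281424)≈-946.840383; next y=-1/5·393.508936+3/4·(-946.840383)≈-788.832074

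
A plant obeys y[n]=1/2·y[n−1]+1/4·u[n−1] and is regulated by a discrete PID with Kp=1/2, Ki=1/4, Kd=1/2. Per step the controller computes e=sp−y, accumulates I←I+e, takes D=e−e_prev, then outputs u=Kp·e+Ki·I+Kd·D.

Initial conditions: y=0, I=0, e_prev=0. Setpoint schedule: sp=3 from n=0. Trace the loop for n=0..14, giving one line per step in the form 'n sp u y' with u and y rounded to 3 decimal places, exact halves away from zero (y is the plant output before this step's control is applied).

(exact arithmetic carried between steps; '≈' marks a value shown rounded to 6 d.p. or computed from one; I and e_prev carry over from the previous line; the table rounds u and y to 3 d.p., halves away from zero)
n=0: y=0, sp=3, e=sp−y=3; I=3, D=e−e_prev=3; u=1/2·3+1/4·3+1/2·3=3.75; next y=1/2·0+1/4·3.75=0.9375
n=1: y=0.9375, sp=3, e=sp−y=2.0625; I=5.0625, D=e−e_prev=-0.9375; u=1/2·2.0625+1/4·5.0625+1/2·(-0.9375)=1.828125; next y=1/2·0.9375+1/4·1.828125≈0.925781
n=2: y≈0.925781, sp=3, e=sp−y≈2.074219; I≈7.136719, D=e−e_prev≈0.011719; u=1/2·2.074219+1/4·7.136719+1/2·0.011719≈2.827148; next y=1/2·0.925781+1/4·2.827148≈1.169678
n=3: y≈1.169678, sp=3, e=sp−y≈1.830322; I≈8.967041, D=e−e_prev≈-0.243896; u=1/2·1.830322+1/4·8.967041+1/2·(-0.243896)≈3.034973; next y=1/2·1.169678+1/4·3.034973≈1.343582
n=4: y≈1.343582, sp=3, e=sp−y≈1.656418; I≈10.623459, D=e−e_prev≈-0.173904; u=1/2·1.656418+1/4·10.623459+1/2·(-0.173904)≈3.397121; next y=1/2·1.343582+1/4·3.397121≈1.521071
n=5: y≈1.521071, sp=3, e=sp−y≈1.478929; I≈12.102387, D=e−e_prev≈-0.177489; u=1/2·1.478929+1/4·12.102387+1/2·(-0.177489)≈3.676316; next y=1/2·1.521071+1/4·3.676316≈1.679615
n=6: y≈1.679615, sp=3, e=sp−y≈1.320385; I≈13.422773, D=e−e_prev≈-0.158543; u=1/2·1.320385+1/4·13.422773+1/2·(-0.158543)≈3.936614; next y=1/2·1.679615+1/4·3.936614≈1.823961
n=7: y≈1.823961, sp=3, e=sp−y≈1.176039; I≈14.598812, D=e−e_prev≈-0.144346; u=1/2·1.176039+1/4·14.598812+1/2·(-0.144346)≈4.165549; next y=1/2·1.823961+1/4·4.165549≈1.953368
n=8: y≈1.953368, sp=3, e=sp−y≈1.046632; I≈15.645444, D=e−e_prev≈-0.129407; u=1/2·1.046632+1/4·15.645444+1/2·(-0.129407)≈4.369974; next y=1/2·1.953368+1/4·4.369974≈2.069177
n=9: y≈2.069177, sp=3, e=sp−y≈0.930823; I≈16.576267, D=e−e_prev≈-0.115809; u=1/2·0.930823+1/4·16.576267+1/2·(-0.115809)≈4.551573; next y=1/2·2.069177+1/4·4.551573≈2.172482
n=10: y≈2.172482, sp=3, e=sp−y≈0.827518; I≈17.403785, D=e−e_prev≈-0.103305; u=1/2·0.827518+1/4·17.403785+1/2·(-0.103305)≈4.713053; next y=1/2·2.172482+1/4·4.713053≈2.264504
n=11: y≈2.264504, sp=3, e=sp−y≈0.735496; I≈18.139280, D=e−e_prev≈-0.092022; u=1/2·0.735496+1/4·18.139280+1/2·(-0.092022)≈4.856557; next y=1/2·2.264504+1/4·4.856557≈2.346391
n=12: y≈2.346391, sp=3, e=sp−y≈0.653609; I≈18.792889, D=e−e_prev≈-0.081887; u=1/2·0.653609+1/4·18.792889+1/2·(-0.081887)≈4.984083; next y=1/2·2.346391+1/4·4.984083≈2.419216
n=13: y≈2.419216, sp=3, e=sp−y≈0.580784; I≈19.373673, D=e−e_prev≈-0.072825; u=1/2·0.580784+1/4·19.373673+1/2·(-0.072825)≈5.097397; next y=1/2·2.419216+1/4·5.097397≈2.483958
n=14: y≈2.483958, sp=3, e=sp−y≈0.516042; I≈19.889715, D=e−e_prev≈-0.064741; u=1/2·0.516042+1/4·19.889715+1/2·(-0.064741)≈5.198079; next y=1/2·2.483958+1/4·5.198079≈2.541499

0 3 3.750 0.000
1 3 1.828 0.938
2 3 2.827 0.926
3 3 3.035 1.170
4 3 3.397 1.344
5 3 3.676 1.521
6 3 3.937 1.680
7 3 4.166 1.824
8 3 4.370 1.953
9 3 4.552 2.069
10 3 4.713 2.172
11 3 4.857 2.265
12 3 4.984 2.346
13 3 5.097 2.419
14 3 5.198 2.484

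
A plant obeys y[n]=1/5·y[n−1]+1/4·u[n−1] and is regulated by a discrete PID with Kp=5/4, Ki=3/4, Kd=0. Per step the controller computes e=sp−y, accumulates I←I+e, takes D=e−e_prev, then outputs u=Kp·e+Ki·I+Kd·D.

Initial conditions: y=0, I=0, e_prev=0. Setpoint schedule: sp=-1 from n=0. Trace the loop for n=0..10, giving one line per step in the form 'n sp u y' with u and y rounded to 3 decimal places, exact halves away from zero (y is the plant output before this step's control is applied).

0 -1 -2.000 0.000
1 -1 -1.750 -0.500
2 -1 -2.050 -0.538
3 -1 -2.232 -0.620
4 -1 -2.393 -0.682
5 -1 -2.526 -0.735
6 -1 -2.638 -0.778
7 -1 -2.730 -0.815
8 -1 -2.808 -0.846
9 -1 -2.873 -0.871
10 -1 -2.927 -0.892

(exact arithmetic carried between steps; '≈' marks a value shown rounded to 6 d.p. or computed from one; I and e_prev carry over from the previous line; the table rounds u and y to 3 d.p., halves away from zero)
n=0: y=0, sp=-1, e=sp−y=-1; I=-1, D=e−e_prev=-1; u=5/4·(-1)+3/4·(-1)+0·(-1)=-2; next y=1/5·0+1/4·(-2)=-0.5
n=1: y=-0.5, sp=-1, e=sp−y=-0.5; I=-1.5, D=e−e_prev=0.5; u=5/4·(-0.5)+3/4·(-1.5)+0·0.5=-1.75; next y=1/5·(-0.5)+1/4·(-1.75)=-0.5375
n=2: y=-0.5375, sp=-1, e=sp−y=-0.4625; I=-1.9625, D=e−e_prev=0.0375; u=5/4·(-0.4625)+3/4·(-1.9625)+0·0.0375=-2.05; next y=1/5·(-0.5375)+1/4·(-2.05)=-0.62
n=3: y=-0.62, sp=-1, e=sp−y=-0.38; I=-2.3425, D=e−e_prev=0.0825; u=5/4·(-0.38)+3/4·(-2.3425)+0·0.0825=-2.231875; next y=1/5·(-0.62)+1/4·(-2.231875)≈-0.681969
n=4: y≈-0.681969, sp=-1, e=sp−y≈-0.318031; I≈-2.660531, D=e−e_prev≈0.061969; u=5/4·(-0.318031)+3/4·(-2.660531)+0·0.061969≈-2.392938; next y=1/5·(-0.681969)+1/4·(-2.392938)≈-0.734628
n=5: y≈-0.734628, sp=-1, e=sp−y≈-0.265372; I≈-2.925903, D=e−e_prev≈0.052659; u=5/4·(-0.265372)+3/4·(-2.925903)+0·0.052659≈-2.526142; next y=1/5·(-0.734628)+1/4·(-2.526142)≈-0.778461
n=6: y≈-0.778461, sp=-1, e=sp−y≈-0.221539; I≈-3.147442, D=e−e_prev≈0.043833; u=5/4·(-0.221539)+3/4·(-3.147442)+0·0.043833≈-2.637505; next y=1/5·(-0.778461)+1/4·(-2.637505)≈-0.815068
n=7: y≈-0.815068, sp=-1, e=sp−y≈-0.184932; I≈-3.332373, D=e−e_prev≈0.036607; u=5/4·(-0.184932)+3/4·(-3.332373)+0·0.036607≈-2.730444; next y=1/5·(-0.815068)+1/4·(-2.730444)≈-0.845625
n=8: y≈-0.845625, sp=-1, e=sp−y≈-0.154375; I≈-3.486749, D=e−e_prev≈0.030556; u=5/4·(-0.154375)+3/4·(-3.486749)+0·0.030556≈-2.808030; next y=1/5·(-0.845625)+1/4·(-2.808030)≈-0.871133
n=9: y≈-0.871133, sp=-1, e=sp−y≈-0.128867; I≈-3.615616, D=e−e_prev≈0.025508; u=5/4·(-0.128867)+3/4·(-3.615616)+0·0.025508≈-2.872796; next y=1/5·(-0.871133)+1/4·(-2.872796)≈-0.892426
n=10: y≈-0.892426, sp=-1, e=sp−y≈-0.107574; I≈-3.723190, D=e−e_prev≈0.021293; u=5/4·(-0.107574)+3/4·(-3.723190)+0·0.021293≈-2.926861; next y=1/5·(-0.892426)+1/4·(-2.926861)≈-0.910200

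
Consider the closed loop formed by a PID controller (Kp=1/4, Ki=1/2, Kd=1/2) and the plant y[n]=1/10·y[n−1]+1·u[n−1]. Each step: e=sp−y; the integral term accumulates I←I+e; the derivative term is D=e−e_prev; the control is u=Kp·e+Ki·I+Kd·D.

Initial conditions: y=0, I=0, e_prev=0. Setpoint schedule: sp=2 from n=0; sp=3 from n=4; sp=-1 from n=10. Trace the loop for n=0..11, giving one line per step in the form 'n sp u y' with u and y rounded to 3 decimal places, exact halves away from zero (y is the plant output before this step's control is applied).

(exact arithmetic carried between steps; '≈' marks a value shown rounded to 6 d.p. or computed from one; I and e_prev carry over from the previous line; the table rounds u and y to 3 d.p., halves away from zero)
n=0: y=0, sp=2, e=sp−y=2; I=2, D=e−e_prev=2; u=1/4·2+1/2·2+1/2·2=2.5; next y=1/10·0+1·2.5=2.5
n=1: y=2.5, sp=2, e=sp−y=-0.5; I=1.5, D=e−e_prev=-2.5; u=1/4·(-0.5)+1/2·1.5+1/2·(-2.5)=-0.625; next y=1/10·2.5+1·(-0.625)=-0.375
n=2: y=-0.375, sp=2, e=sp−y=2.375; I=3.875, D=e−e_prev=2.875; u=1/4·2.375+1/2·3.875+1/2·2.875=3.96875; next y=1/10·(-0.375)+1·3.96875=3.93125
n=3: y=3.93125, sp=2, e=sp−y=-1.93125; I=1.94375, D=e−e_prev=-4.30625; u=1/4·(-1.93125)+1/2·1.94375+1/2·(-4.30625)≈-1.664063; next y=1/10·3.93125+1·(-1.664063)≈-1.270938
n=4: y≈-1.270938, sp=3, e=sp−y≈4.270938; I≈6.214688, D=e−e_prev≈6.202188; u=1/4·4.270938+1/2·6.214688+1/2·6.202188≈7.276172; next y=1/10·(-1.270938)+1·7.276172≈7.149078
n=5: y≈7.149078, sp=3, e=sp−y≈-4.149078; I≈2.065609, D=e−e_prev≈-8.420016; u=1/4·(-4.149078)+1/2·2.065609+1/2·(-8.420016)≈-4.214473; next y=1/10·7.149078+1·(-4.214473)≈-3.499565
n=6: y≈-3.499565, sp=3, e=sp−y≈6.499565; I≈8.565174, D=e−e_prev≈10.648643; u=1/4·6.499565+1/2·8.565174+1/2·10.648643≈11.231800; next y=1/10·(-3.499565)+1·11.231800≈10.881843
n=7: y≈10.881843, sp=3, e=sp−y≈-7.881843; I≈0.683331, D=e−e_prev≈-14.381408; u=1/4·(-7.881843)+1/2·0.683331+1/2·(-14.381408)≈-8.819499; next y=1/10·10.881843+1·(-8.819499)≈-7.731315
n=8: y≈-7.731315, sp=3, e=sp−y≈10.731315; I≈11.414646, D=e−e_prev≈18.613158; u=1/4·10.731315+1/2·11.414646+1/2·18.613158≈17.696731; next y=1/10·(-7.731315)+1·17.696731≈16.923600
n=9: y≈16.923600, sp=3, e=sp−y≈-13.923600; I≈-2.508953, D=e−e_prev≈-24.654915; u=1/4·(-13.923600)+1/2·(-2.508953)+1/2·(-24.654915)≈-17.062834; next y=1/10·16.923600+1·(-17.062834)≈-15.370474
n=10: y≈-15.370474, sp=-1, e=sp−y≈14.370474; I≈11.861521, D=e−e_prev≈28.294073; u=1/4·14.370474+1/2·11.861521+1/2·28.294073≈23.670415; next y=1/10·(-15.370474)+1·23.670415≈22.133368
n=11: y≈22.133368, sp=-1, e=sp−y≈-23.133368; I≈-11.271848, D=e−e_prev≈-37.503842; u=1/4·(-23.133368)+1/2·(-11.271848)+1/2·(-37.503842)≈-30.171187; next y=1/10·22.133368+1·(-30.171187)≈-27.957850

0 2 2.500 0.000
1 2 -0.625 2.500
2 2 3.969 -0.375
3 2 -1.664 3.931
4 3 7.276 -1.271
5 3 -4.214 7.149
6 3 11.232 -3.500
7 3 -8.819 10.882
8 3 17.697 -7.731
9 3 -17.063 16.924
10 -1 23.670 -15.370
11 -1 -30.171 22.133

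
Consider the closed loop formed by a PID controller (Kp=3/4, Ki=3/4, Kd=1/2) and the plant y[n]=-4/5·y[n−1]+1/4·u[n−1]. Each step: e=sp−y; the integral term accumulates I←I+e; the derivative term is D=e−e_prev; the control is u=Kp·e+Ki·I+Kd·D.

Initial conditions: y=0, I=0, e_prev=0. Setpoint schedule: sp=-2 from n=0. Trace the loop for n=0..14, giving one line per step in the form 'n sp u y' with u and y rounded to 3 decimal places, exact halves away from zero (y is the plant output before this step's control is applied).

0 -2 -4.000 0.000
1 -2 -2.500 -1.000
2 -2 -6.100 0.175
3 -2 -3.464 -1.665
4 -2 -8.897 0.466
5 -2 -3.555 -2.597
6 -2 -12.211 1.189
7 -2 -2.324 -4.004
8 -2 -16.669 2.622
9 -2 0.952 -6.265
10 -2 -23.323 5.250
11 -2 7.558 -10.031
12 -2 -33.949 9.914
13 -2 19.754 -16.419
14 -2 -51.583 18.073

(exact arithmetic carried between steps; '≈' marks a value shown rounded to 6 d.p. or computed from one; I and e_prev carry over from the previous line; the table rounds u and y to 3 d.p., halves away from zero)
n=0: y=0, sp=-2, e=sp−y=-2; I=-2, D=e−e_prev=-2; u=3/4·(-2)+3/4·(-2)+1/2·(-2)=-4; next y=-4/5·0+1/4·(-4)=-1
n=1: y=-1, sp=-2, e=sp−y=-1; I=-3, D=e−e_prev=1; u=3/4·(-1)+3/4·(-3)+1/2·1=-2.5; next y=-4/5·(-1)+1/4·(-2.5)=0.175
n=2: y=0.175, sp=-2, e=sp−y=-2.175; I=-5.175, D=e−e_prev=-1.175; u=3/4·(-2.175)+3/4·(-5.175)+1/2·(-1.175)=-6.1; next y=-4/5·0.175+1/4·(-6.1)=-1.665
n=3: y=-1.665, sp=-2, e=sp−y=-0.335; I=-5.51, D=e−e_prev=1.84; u=3/4·(-0.335)+3/4·(-5.51)+1/2·1.84=-3.46375; next y=-4/5·(-1.665)+1/4·(-3.46375)≈0.466063
n=4: y≈0.466063, sp=-2, e=sp−y≈-2.466063; I≈-7.976063, D=e−e_prev≈-2.131063; u=3/4·(-2.466063)+3/4·(-7.976063)+1/2·(-2.131063)≈-8.897125; next y=-4/5·0.466063+1/4·(-8.897125)≈-2.597131
n=5: y≈-2.597131, sp=-2, e=sp−y≈0.597131; I≈-7.378931, D=e−e_prev≈3.063194; u=3/4·0.597131+3/4·(-7.378931)+1/2·3.063194≈-3.554753; next y=-4/5·(-2.597131)+1/4·(-3.554753)≈1.189017
n=6: y≈1.189017, sp=-2, e=sp−y≈-3.189017; I≈-10.567948, D=e−e_prev≈-3.786148; u=3/4·(-3.189017)+3/4·(-10.567948)+1/2·(-3.786148)≈-12.210798; next y=-4/5·1.189017+1/4·(-12.210798)≈-4.003913
n=7: y≈-4.003913, sp=-2, e=sp−y≈2.003913; I≈-8.564035, D=e−e_prev≈5.192929; u=3/4·2.003913+3/4·(-8.564035)+1/2·5.192929≈-2.323627; next y=-4/5·(-4.003913)+1/4·(-2.323627)≈2.622223
n=8: y≈2.622223, sp=-2, e=sp−y≈-4.622223; I≈-13.186259, D=e−e_prev≈-6.626136; u=3/4·(-4.622223)+3/4·(-13.186259)+1/2·(-6.626136)≈-16.669430; next y=-4/5·2.622223+1/4·(-16.669430)≈-6.265136
n=9: y≈-6.265136, sp=-2, e=sp−y≈4.265136; I≈-8.921122, D=e−e_prev≈8.887360; u=3/4·4.265136+3/4·(-8.921122)+1/2·8.887360≈0.951690; next y=-4/5·(-6.265136)+1/4·0.951690≈5.250031
n=10: y≈5.250031, sp=-2, e=sp−y≈-7.250031; I≈-16.171154, D=e−e_prev≈-11.515168; u=3/4·(-7.250031)+3/4·(-16.171154)+1/2·(-11.515168)≈-23.323473; next y=-4/5·5.250031+1/4·(-23.323473)≈-10.030893
n=11: y≈-10.030893, sp=-2, e=sp−y≈8.030893; I≈-8.140261, D=e−e_prev≈15.280925; u=3/4·8.030893+3/4·(-8.140261)+1/2·15.280925≈7.558437; next y=-4/5·(-10.030893)+1/4·7.558437≈9.914324
n=12: y≈9.914324, sp=-2, e=sp−y≈-11.914324; I≈-20.054584, D=e−e_prev≈-19.945217; u=3/4·(-11.914324)+3/4·(-20.054584)+1/2·(-19.945217)≈-33.949290; next y=-4/5·9.914324+1/4·(-33.949290)≈-16.418782
n=13: y≈-16.418782, sp=-2, e=sp−y≈14.418782; I≈-5.635803, D=e−e_prev≈26.333105; u=3/4·14.418782+3/4·(-5.635803)+1/2·26.333105≈19.753787; next y=-4/5·(-16.418782)+1/4·19.753787≈18.073472
n=14: y≈18.073472, sp=-2, e=sp−y≈-20.073472; I≈-25.709275, D=e−e_prev≈-34.492254; u=3/4·(-20.073472)+3/4·(-25.709275)+1/2·(-34.492254)≈-51.583187; next y=-4/5·18.073472+1/4·(-51.583187)≈-27.354574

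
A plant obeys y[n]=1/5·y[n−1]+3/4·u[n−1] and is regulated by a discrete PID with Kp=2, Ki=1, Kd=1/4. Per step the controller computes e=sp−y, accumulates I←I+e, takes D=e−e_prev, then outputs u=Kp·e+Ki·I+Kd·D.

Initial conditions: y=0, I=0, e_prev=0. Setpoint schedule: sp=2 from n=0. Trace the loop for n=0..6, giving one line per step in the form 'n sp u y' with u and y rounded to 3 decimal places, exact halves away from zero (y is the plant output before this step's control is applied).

(exact arithmetic carried between steps; '≈' marks a value shown rounded to 6 d.p. or computed from one; I and e_prev carry over from the previous line; the table rounds u and y to 3 d.p., halves away from zero)
n=0: y=0, sp=2, e=sp−y=2; I=2, D=e−e_prev=2; u=2·2+1·2+1/4·2=6.5; next y=1/5·0+3/4·6.5=4.875
n=1: y=4.875, sp=2, e=sp−y=-2.875; I=-0.875, D=e−e_prev=-4.875; u=2·(-2.875)+1·(-0.875)+1/4·(-4.875)=-7.84375; next y=1/5·4.875+3/4·(-7.84375)≈-4.907813
n=2: y≈-4.907813, sp=2, e=sp−y≈6.907813; I≈6.032813, D=e−e_prev≈9.782813; u=2·6.907813+1·6.032813+1/4·9.782813≈22.294141; next y=1/5·(-4.907813)+3/4·22.294141≈15.739043
n=3: y≈15.739043, sp=2, e=sp−y≈-13.739043; I≈-7.706230, D=e−e_prev≈-20.646855; u=2·(-13.739043)+1·(-7.706230)+1/4·(-20.646855)≈-40.346030; next y=1/5·15.739043+3/4·(-40.346030)≈-27.111714
n=4: y≈-27.111714, sp=2, e=sp−y≈29.111714; I≈21.405484, D=e−e_prev≈42.850757; u=2·29.111714+1·21.405484+1/4·42.850757≈90.341601; next y=1/5·(-27.111714)+3/4·90.341601≈62.333858
n=5: y≈62.333858, sp=2, e=sp−y≈-60.333858; I≈-38.928374, D=e−e_prev≈-89.445572; u=2·(-60.333858)+1·(-38.928374)+1/4·(-89.445572)≈-181.957483; next y=1/5·62.333858+3/4·(-181.957483)≈-124.001341
n=6: y≈-124.001341, sp=2, e=sp−y≈126.001341; I≈87.072967, D=e−e_prev≈186.335199; u=2·126.001341+1·87.072967+1/4·186.335199≈385.659448; next y=1/5·(-124.001341)+3/4·385.659448≈264.444318

0 2 6.500 0.000
1 2 -7.844 4.875
2 2 22.294 -4.908
3 2 -40.346 15.739
4 2 90.342 -27.112
5 2 -181.957 62.334
6 2 385.659 -124.001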